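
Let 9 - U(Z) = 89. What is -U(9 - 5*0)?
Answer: 80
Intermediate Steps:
U(Z) = -80 (U(Z) = 9 - 1*89 = 9 - 89 = -80)
-U(9 - 5*0) = -1*(-80) = 80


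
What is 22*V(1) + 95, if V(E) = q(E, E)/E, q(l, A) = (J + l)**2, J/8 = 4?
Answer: 24053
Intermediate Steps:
J = 32 (J = 8*4 = 32)
q(l, A) = (32 + l)**2
V(E) = (32 + E)**2/E
22*V(1) + 95 = 22*((32 + 1)**2/1) + 95 = 22*(1*33**2) + 95 = 22*(1*1089) + 95 = 22*1089 + 95 = 23958 + 95 = 24053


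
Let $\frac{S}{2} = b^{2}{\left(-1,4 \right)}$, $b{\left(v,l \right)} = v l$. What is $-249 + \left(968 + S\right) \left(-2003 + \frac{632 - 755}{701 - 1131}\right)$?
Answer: $- \frac{86127407}{43} \approx -2.003 \cdot 10^{6}$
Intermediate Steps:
$b{\left(v,l \right)} = l v$
$S = 32$ ($S = 2 \left(4 \left(-1\right)\right)^{2} = 2 \left(-4\right)^{2} = 2 \cdot 16 = 32$)
$-249 + \left(968 + S\right) \left(-2003 + \frac{632 - 755}{701 - 1131}\right) = -249 + \left(968 + 32\right) \left(-2003 + \frac{632 - 755}{701 - 1131}\right) = -249 + 1000 \left(-2003 - \frac{123}{-430}\right) = -249 + 1000 \left(-2003 - - \frac{123}{430}\right) = -249 + 1000 \left(-2003 + \frac{123}{430}\right) = -249 + 1000 \left(- \frac{861167}{430}\right) = -249 - \frac{86116700}{43} = - \frac{86127407}{43}$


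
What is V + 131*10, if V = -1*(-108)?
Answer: 1418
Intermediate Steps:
V = 108
V + 131*10 = 108 + 131*10 = 108 + 1310 = 1418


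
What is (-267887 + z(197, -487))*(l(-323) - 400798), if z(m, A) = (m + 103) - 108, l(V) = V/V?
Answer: 107291352915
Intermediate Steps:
l(V) = 1
z(m, A) = -5 + m (z(m, A) = (103 + m) - 108 = -5 + m)
(-267887 + z(197, -487))*(l(-323) - 400798) = (-267887 + (-5 + 197))*(1 - 400798) = (-267887 + 192)*(-400797) = -267695*(-400797) = 107291352915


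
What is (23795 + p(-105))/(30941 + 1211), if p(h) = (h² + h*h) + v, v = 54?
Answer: 45899/32152 ≈ 1.4276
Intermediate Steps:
p(h) = 54 + 2*h² (p(h) = (h² + h*h) + 54 = (h² + h²) + 54 = 2*h² + 54 = 54 + 2*h²)
(23795 + p(-105))/(30941 + 1211) = (23795 + (54 + 2*(-105)²))/(30941 + 1211) = (23795 + (54 + 2*11025))/32152 = (23795 + (54 + 22050))*(1/32152) = (23795 + 22104)*(1/32152) = 45899*(1/32152) = 45899/32152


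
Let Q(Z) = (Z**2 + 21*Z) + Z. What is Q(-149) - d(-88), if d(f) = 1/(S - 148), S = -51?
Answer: 3765678/199 ≈ 18923.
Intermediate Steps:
Q(Z) = Z**2 + 22*Z
d(f) = -1/199 (d(f) = 1/(-51 - 148) = 1/(-199) = -1/199)
Q(-149) - d(-88) = -149*(22 - 149) - 1*(-1/199) = -149*(-127) + 1/199 = 18923 + 1/199 = 3765678/199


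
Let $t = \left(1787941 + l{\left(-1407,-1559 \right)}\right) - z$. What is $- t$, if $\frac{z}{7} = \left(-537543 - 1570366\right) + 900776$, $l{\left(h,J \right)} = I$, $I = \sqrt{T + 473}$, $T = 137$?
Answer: $-10237872 - \sqrt{610} \approx -1.0238 \cdot 10^{7}$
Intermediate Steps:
$I = \sqrt{610}$ ($I = \sqrt{137 + 473} = \sqrt{610} \approx 24.698$)
$l{\left(h,J \right)} = \sqrt{610}$
$z = -8449931$ ($z = 7 \left(\left(-537543 - 1570366\right) + 900776\right) = 7 \left(-2107909 + 900776\right) = 7 \left(-1207133\right) = -8449931$)
$t = 10237872 + \sqrt{610}$ ($t = \left(1787941 + \sqrt{610}\right) - -8449931 = \left(1787941 + \sqrt{610}\right) + 8449931 = 10237872 + \sqrt{610} \approx 1.0238 \cdot 10^{7}$)
$- t = - (10237872 + \sqrt{610}) = -10237872 - \sqrt{610}$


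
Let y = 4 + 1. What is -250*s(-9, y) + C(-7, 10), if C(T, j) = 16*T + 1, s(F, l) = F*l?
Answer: 11139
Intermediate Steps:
y = 5
C(T, j) = 1 + 16*T
-250*s(-9, y) + C(-7, 10) = -(-2250)*5 + (1 + 16*(-7)) = -250*(-45) + (1 - 112) = 11250 - 111 = 11139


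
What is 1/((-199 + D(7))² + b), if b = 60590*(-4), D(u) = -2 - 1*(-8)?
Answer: -1/205111 ≈ -4.8754e-6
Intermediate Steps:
D(u) = 6 (D(u) = -2 + 8 = 6)
b = -242360
1/((-199 + D(7))² + b) = 1/((-199 + 6)² - 242360) = 1/((-193)² - 242360) = 1/(37249 - 242360) = 1/(-205111) = -1/205111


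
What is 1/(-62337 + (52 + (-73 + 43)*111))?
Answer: -1/65615 ≈ -1.5240e-5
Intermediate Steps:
1/(-62337 + (52 + (-73 + 43)*111)) = 1/(-62337 + (52 - 30*111)) = 1/(-62337 + (52 - 3330)) = 1/(-62337 - 3278) = 1/(-65615) = -1/65615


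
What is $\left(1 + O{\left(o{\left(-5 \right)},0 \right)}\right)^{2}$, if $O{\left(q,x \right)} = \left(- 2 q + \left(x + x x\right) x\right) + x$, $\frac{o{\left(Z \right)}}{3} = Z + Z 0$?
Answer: $961$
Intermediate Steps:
$o{\left(Z \right)} = 3 Z$ ($o{\left(Z \right)} = 3 \left(Z + Z 0\right) = 3 \left(Z + 0\right) = 3 Z$)
$O{\left(q,x \right)} = x - 2 q + x \left(x + x^{2}\right)$ ($O{\left(q,x \right)} = \left(- 2 q + \left(x + x^{2}\right) x\right) + x = \left(- 2 q + x \left(x + x^{2}\right)\right) + x = x - 2 q + x \left(x + x^{2}\right)$)
$\left(1 + O{\left(o{\left(-5 \right)},0 \right)}\right)^{2} = \left(1 + \left(0 + 0^{2} + 0^{3} - 2 \cdot 3 \left(-5\right)\right)\right)^{2} = \left(1 + \left(0 + 0 + 0 - -30\right)\right)^{2} = \left(1 + \left(0 + 0 + 0 + 30\right)\right)^{2} = \left(1 + 30\right)^{2} = 31^{2} = 961$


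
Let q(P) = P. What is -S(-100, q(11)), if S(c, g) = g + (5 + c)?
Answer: 84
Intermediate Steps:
S(c, g) = 5 + c + g
-S(-100, q(11)) = -(5 - 100 + 11) = -1*(-84) = 84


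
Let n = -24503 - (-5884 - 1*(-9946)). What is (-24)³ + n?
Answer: -42389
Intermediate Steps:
n = -28565 (n = -24503 - (-5884 + 9946) = -24503 - 1*4062 = -24503 - 4062 = -28565)
(-24)³ + n = (-24)³ - 28565 = -13824 - 28565 = -42389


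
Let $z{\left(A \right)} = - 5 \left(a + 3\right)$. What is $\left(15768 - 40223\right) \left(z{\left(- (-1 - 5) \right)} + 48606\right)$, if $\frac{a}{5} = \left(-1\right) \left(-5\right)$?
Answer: $-1185236030$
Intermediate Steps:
$a = 25$ ($a = 5 \left(\left(-1\right) \left(-5\right)\right) = 5 \cdot 5 = 25$)
$z{\left(A \right)} = -140$ ($z{\left(A \right)} = - 5 \left(25 + 3\right) = \left(-5\right) 28 = -140$)
$\left(15768 - 40223\right) \left(z{\left(- (-1 - 5) \right)} + 48606\right) = \left(15768 - 40223\right) \left(-140 + 48606\right) = \left(-24455\right) 48466 = -1185236030$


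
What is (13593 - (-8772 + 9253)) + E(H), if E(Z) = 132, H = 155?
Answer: 13244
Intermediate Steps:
(13593 - (-8772 + 9253)) + E(H) = (13593 - (-8772 + 9253)) + 132 = (13593 - 1*481) + 132 = (13593 - 481) + 132 = 13112 + 132 = 13244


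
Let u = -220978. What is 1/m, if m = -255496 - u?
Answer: -1/34518 ≈ -2.8970e-5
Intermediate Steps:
m = -34518 (m = -255496 - 1*(-220978) = -255496 + 220978 = -34518)
1/m = 1/(-34518) = -1/34518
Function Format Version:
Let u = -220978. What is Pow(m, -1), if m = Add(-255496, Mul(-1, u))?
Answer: Rational(-1, 34518) ≈ -2.8970e-5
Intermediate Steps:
m = -34518 (m = Add(-255496, Mul(-1, -220978)) = Add(-255496, 220978) = -34518)
Pow(m, -1) = Pow(-34518, -1) = Rational(-1, 34518)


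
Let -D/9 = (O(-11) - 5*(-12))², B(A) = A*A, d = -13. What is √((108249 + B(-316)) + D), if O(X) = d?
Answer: 8*√2941 ≈ 433.85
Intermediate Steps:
O(X) = -13
B(A) = A²
D = -19881 (D = -9*(-13 - 5*(-12))² = -9*(-13 + 60)² = -9*47² = -9*2209 = -19881)
√((108249 + B(-316)) + D) = √((108249 + (-316)²) - 19881) = √((108249 + 99856) - 19881) = √(208105 - 19881) = √188224 = 8*√2941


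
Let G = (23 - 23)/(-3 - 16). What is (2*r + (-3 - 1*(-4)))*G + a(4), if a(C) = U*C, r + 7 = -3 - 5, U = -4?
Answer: -16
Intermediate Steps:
r = -15 (r = -7 + (-3 - 5) = -7 - 8 = -15)
a(C) = -4*C
G = 0 (G = 0/(-19) = 0*(-1/19) = 0)
(2*r + (-3 - 1*(-4)))*G + a(4) = (2*(-15) + (-3 - 1*(-4)))*0 - 4*4 = (-30 + (-3 + 4))*0 - 16 = (-30 + 1)*0 - 16 = -29*0 - 16 = 0 - 16 = -16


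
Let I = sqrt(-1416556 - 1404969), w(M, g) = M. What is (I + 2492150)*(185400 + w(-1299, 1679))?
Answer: 458807307150 + 920505*I*sqrt(112861) ≈ 4.5881e+11 + 3.0924e+8*I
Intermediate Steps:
I = 5*I*sqrt(112861) (I = sqrt(-2821525) = 5*I*sqrt(112861) ≈ 1679.7*I)
(I + 2492150)*(185400 + w(-1299, 1679)) = (5*I*sqrt(112861) + 2492150)*(185400 - 1299) = (2492150 + 5*I*sqrt(112861))*184101 = 458807307150 + 920505*I*sqrt(112861)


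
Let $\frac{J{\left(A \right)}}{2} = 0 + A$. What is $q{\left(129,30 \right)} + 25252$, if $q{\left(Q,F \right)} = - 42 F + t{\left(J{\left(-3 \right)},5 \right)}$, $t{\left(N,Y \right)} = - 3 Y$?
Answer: $23977$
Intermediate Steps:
$J{\left(A \right)} = 2 A$ ($J{\left(A \right)} = 2 \left(0 + A\right) = 2 A$)
$q{\left(Q,F \right)} = -15 - 42 F$ ($q{\left(Q,F \right)} = - 42 F - 15 = -15 - 42 F$)
$q{\left(129,30 \right)} + 25252 = \left(-15 - 1260\right) + 25252 = -1275 + 25252 = 23977$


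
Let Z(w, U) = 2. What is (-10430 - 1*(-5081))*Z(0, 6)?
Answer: -10698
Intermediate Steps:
(-10430 - 1*(-5081))*Z(0, 6) = (-10430 - 1*(-5081))*2 = (-10430 + 5081)*2 = -5349*2 = -10698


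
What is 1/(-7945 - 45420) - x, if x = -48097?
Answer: 2566696404/53365 ≈ 48097.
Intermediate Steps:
1/(-7945 - 45420) - x = 1/(-7945 - 45420) - 1*(-48097) = 1/(-53365) + 48097 = -1/53365 + 48097 = 2566696404/53365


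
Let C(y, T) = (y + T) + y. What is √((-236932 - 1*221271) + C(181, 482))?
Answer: I*√457359 ≈ 676.28*I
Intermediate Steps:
C(y, T) = T + 2*y (C(y, T) = (T + y) + y = T + 2*y)
√((-236932 - 1*221271) + C(181, 482)) = √((-236932 - 1*221271) + (482 + 2*181)) = √((-236932 - 221271) + (482 + 362)) = √(-458203 + 844) = √(-457359) = I*√457359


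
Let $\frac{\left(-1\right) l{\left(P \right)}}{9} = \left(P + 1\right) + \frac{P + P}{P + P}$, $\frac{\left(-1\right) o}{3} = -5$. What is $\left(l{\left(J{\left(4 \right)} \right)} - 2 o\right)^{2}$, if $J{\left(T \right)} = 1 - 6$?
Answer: $9$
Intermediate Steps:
$o = 15$ ($o = \left(-3\right) \left(-5\right) = 15$)
$J{\left(T \right)} = -5$ ($J{\left(T \right)} = 1 - 6 = -5$)
$l{\left(P \right)} = -18 - 9 P$ ($l{\left(P \right)} = - 9 \left(\left(P + 1\right) + \frac{P + P}{P + P}\right) = - 9 \left(\left(1 + P\right) + \frac{2 P}{2 P}\right) = - 9 \left(\left(1 + P\right) + 2 P \frac{1}{2 P}\right) = - 9 \left(\left(1 + P\right) + 1\right) = - 9 \left(2 + P\right) = -18 - 9 P$)
$\left(l{\left(J{\left(4 \right)} \right)} - 2 o\right)^{2} = \left(\left(-18 - -45\right) - 30\right)^{2} = \left(\left(-18 + 45\right) - 30\right)^{2} = \left(27 - 30\right)^{2} = \left(-3\right)^{2} = 9$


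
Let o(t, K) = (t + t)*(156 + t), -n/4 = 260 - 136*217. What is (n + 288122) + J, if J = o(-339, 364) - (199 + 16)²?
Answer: 482979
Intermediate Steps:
n = 117008 (n = -4*(260 - 136*217) = -4*(260 - 29512) = -4*(-29252) = 117008)
o(t, K) = 2*t*(156 + t) (o(t, K) = (2*t)*(156 + t) = 2*t*(156 + t))
J = 77849 (J = 2*(-339)*(156 - 339) - (199 + 16)² = 2*(-339)*(-183) - 1*215² = 124074 - 1*46225 = 124074 - 46225 = 77849)
(n + 288122) + J = (117008 + 288122) + 77849 = 405130 + 77849 = 482979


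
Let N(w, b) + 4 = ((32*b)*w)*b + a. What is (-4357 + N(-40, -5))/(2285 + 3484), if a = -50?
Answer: -12137/1923 ≈ -6.3115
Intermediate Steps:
N(w, b) = -54 + 32*w*b**2 (N(w, b) = -4 + (((32*b)*w)*b - 50) = -4 + ((32*b*w)*b - 50) = -4 + (32*w*b**2 - 50) = -4 + (-50 + 32*w*b**2) = -54 + 32*w*b**2)
(-4357 + N(-40, -5))/(2285 + 3484) = (-4357 + (-54 + 32*(-40)*(-5)**2))/(2285 + 3484) = (-4357 + (-54 + 32*(-40)*25))/5769 = (-4357 + (-54 - 32000))*(1/5769) = (-4357 - 32054)*(1/5769) = -36411*1/5769 = -12137/1923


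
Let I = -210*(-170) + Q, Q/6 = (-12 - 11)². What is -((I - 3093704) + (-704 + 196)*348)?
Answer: 3231614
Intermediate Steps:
Q = 3174 (Q = 6*(-12 - 11)² = 6*(-23)² = 6*529 = 3174)
I = 38874 (I = -210*(-170) + 3174 = 35700 + 3174 = 38874)
-((I - 3093704) + (-704 + 196)*348) = -((38874 - 3093704) + (-704 + 196)*348) = -(-3054830 - 508*348) = -(-3054830 - 176784) = -1*(-3231614) = 3231614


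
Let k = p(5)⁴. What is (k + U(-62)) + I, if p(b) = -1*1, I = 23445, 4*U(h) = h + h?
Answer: 23415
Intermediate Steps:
U(h) = h/2 (U(h) = (h + h)/4 = (2*h)/4 = h/2)
p(b) = -1
k = 1 (k = (-1)⁴ = 1)
(k + U(-62)) + I = (1 + (½)*(-62)) + 23445 = (1 - 31) + 23445 = -30 + 23445 = 23415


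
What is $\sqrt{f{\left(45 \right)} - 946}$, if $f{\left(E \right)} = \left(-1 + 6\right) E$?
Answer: $i \sqrt{721} \approx 26.851 i$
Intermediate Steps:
$f{\left(E \right)} = 5 E$
$\sqrt{f{\left(45 \right)} - 946} = \sqrt{5 \cdot 45 - 946} = \sqrt{225 - 946} = \sqrt{-721} = i \sqrt{721}$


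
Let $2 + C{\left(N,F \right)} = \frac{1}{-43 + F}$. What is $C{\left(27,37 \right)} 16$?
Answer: $- \frac{104}{3} \approx -34.667$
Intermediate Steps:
$C{\left(N,F \right)} = -2 + \frac{1}{-43 + F}$
$C{\left(27,37 \right)} 16 = \frac{87 - 74}{-43 + 37} \cdot 16 = \frac{87 - 74}{-6} \cdot 16 = \left(- \frac{1}{6}\right) 13 \cdot 16 = \left(- \frac{13}{6}\right) 16 = - \frac{104}{3}$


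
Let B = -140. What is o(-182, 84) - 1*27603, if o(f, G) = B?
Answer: -27743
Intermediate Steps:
o(f, G) = -140
o(-182, 84) - 1*27603 = -140 - 1*27603 = -140 - 27603 = -27743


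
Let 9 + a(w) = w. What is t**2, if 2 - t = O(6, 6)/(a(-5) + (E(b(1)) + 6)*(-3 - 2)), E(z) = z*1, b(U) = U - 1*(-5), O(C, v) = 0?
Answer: 4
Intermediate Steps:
a(w) = -9 + w
b(U) = 5 + U (b(U) = U + 5 = 5 + U)
E(z) = z
t = 2 (t = 2 - 0/((-9 - 5) + ((5 + 1) + 6)*(-3 - 2)) = 2 - 0/(-14 + (6 + 6)*(-5)) = 2 - 0/(-14 + 12*(-5)) = 2 - 0/(-14 - 60) = 2 - 0/(-74) = 2 - 0*(-1)/74 = 2 - 1*0 = 2 + 0 = 2)
t**2 = 2**2 = 4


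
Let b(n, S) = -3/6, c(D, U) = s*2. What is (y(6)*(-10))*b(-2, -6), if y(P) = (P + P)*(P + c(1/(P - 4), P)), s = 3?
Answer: 720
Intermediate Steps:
c(D, U) = 6 (c(D, U) = 3*2 = 6)
b(n, S) = -½ (b(n, S) = -3*⅙ = -½)
y(P) = 2*P*(6 + P) (y(P) = (P + P)*(P + 6) = (2*P)*(6 + P) = 2*P*(6 + P))
(y(6)*(-10))*b(-2, -6) = ((2*6*(6 + 6))*(-10))*(-½) = ((2*6*12)*(-10))*(-½) = (144*(-10))*(-½) = -1440*(-½) = 720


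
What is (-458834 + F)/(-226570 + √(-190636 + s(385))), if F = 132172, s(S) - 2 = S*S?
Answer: 74011809340/51334007309 + 326662*I*√42409/51334007309 ≈ 1.4418 + 0.0013105*I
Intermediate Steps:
s(S) = 2 + S² (s(S) = 2 + S*S = 2 + S²)
(-458834 + F)/(-226570 + √(-190636 + s(385))) = (-458834 + 132172)/(-226570 + √(-190636 + (2 + 385²))) = -326662/(-226570 + √(-190636 + (2 + 148225))) = -326662/(-226570 + √(-190636 + 148227)) = -326662/(-226570 + √(-42409)) = -326662/(-226570 + I*√42409)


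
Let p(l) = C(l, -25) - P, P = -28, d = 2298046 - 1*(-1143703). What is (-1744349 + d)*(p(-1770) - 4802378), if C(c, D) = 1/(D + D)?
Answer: -8151508923948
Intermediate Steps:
d = 3441749 (d = 2298046 + 1143703 = 3441749)
C(c, D) = 1/(2*D)
p(l) = 1399/50 (p(l) = (½)/(-25) - 1*(-28) = (½)*(-1/25) + 28 = -1/50 + 28 = 1399/50)
(-1744349 + d)*(p(-1770) - 4802378) = (-1744349 + 3441749)*(1399/50 - 4802378) = 1697400*(-240117501/50) = -8151508923948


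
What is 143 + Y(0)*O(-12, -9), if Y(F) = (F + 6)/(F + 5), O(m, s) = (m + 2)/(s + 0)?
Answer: 433/3 ≈ 144.33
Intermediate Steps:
O(m, s) = (2 + m)/s
Y(F) = (6 + F)/(5 + F)
143 + Y(0)*O(-12, -9) = 143 + ((6 + 0)/(5 + 0))*((2 - 12)/(-9)) = 143 + (6/5)*(-⅑*(-10)) = 143 + ((⅕)*6)*(10/9) = 143 + (6/5)*(10/9) = 143 + 4/3 = 433/3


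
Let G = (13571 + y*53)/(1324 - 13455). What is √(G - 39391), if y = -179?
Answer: 3*I*√644097203995/12131 ≈ 198.47*I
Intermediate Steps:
G = -4084/12131 (G = (13571 - 179*53)/(1324 - 13455) = (13571 - 9487)/(-12131) = 4084*(-1/12131) = -4084/12131 ≈ -0.33666)
√(G - 39391) = √(-4084/12131 - 39391) = √(-477856305/12131) = 3*I*√644097203995/12131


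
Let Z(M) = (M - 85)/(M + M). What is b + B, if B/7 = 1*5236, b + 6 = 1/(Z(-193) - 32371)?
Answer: 228944565551/6247464 ≈ 36646.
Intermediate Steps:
Z(M) = (-85 + M)/(2*M) (Z(M) = (-85 + M)/((2*M)) = (-85 + M)*(1/(2*M)) = (-85 + M)/(2*M))
b = -37484977/6247464 (b = -6 + 1/((½)*(-85 - 193)/(-193) - 32371) = -6 + 1/((½)*(-1/193)*(-278) - 32371) = -6 + 1/(139/193 - 32371) = -6 + 1/(-6247464/193) = -6 - 193/6247464 = -37484977/6247464 ≈ -6.0000)
B = 36652 (B = 7*(1*5236) = 7*5236 = 36652)
b + B = -37484977/6247464 + 36652 = 228944565551/6247464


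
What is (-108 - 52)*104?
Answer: -16640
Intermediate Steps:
(-108 - 52)*104 = -160*104 = -16640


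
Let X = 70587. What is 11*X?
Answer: 776457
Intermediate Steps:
11*X = 11*70587 = 776457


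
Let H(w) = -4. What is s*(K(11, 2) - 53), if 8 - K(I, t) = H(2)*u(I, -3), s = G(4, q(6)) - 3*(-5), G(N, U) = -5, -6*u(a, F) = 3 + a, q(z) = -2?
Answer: -1630/3 ≈ -543.33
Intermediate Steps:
u(a, F) = -1/2 - a/6 (u(a, F) = -(3 + a)/6 = -1/2 - a/6)
s = 10 (s = -5 - 3*(-5) = -5 + 15 = 10)
K(I, t) = 6 - 2*I/3 (K(I, t) = 8 - (-4)*(-1/2 - I/6) = 8 - (2 + 2*I/3) = 8 + (-2 - 2*I/3) = 6 - 2*I/3)
s*(K(11, 2) - 53) = 10*((6 - 2/3*11) - 53) = 10*((6 - 22/3) - 53) = 10*(-4/3 - 53) = 10*(-163/3) = -1630/3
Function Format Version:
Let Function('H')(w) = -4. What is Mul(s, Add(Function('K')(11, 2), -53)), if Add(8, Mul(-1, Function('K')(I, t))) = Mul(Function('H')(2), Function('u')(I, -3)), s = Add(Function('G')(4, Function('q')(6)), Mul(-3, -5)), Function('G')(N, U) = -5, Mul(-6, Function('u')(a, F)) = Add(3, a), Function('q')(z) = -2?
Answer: Rational(-1630, 3) ≈ -543.33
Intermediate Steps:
Function('u')(a, F) = Add(Rational(-1, 2), Mul(Rational(-1, 6), a)) (Function('u')(a, F) = Mul(Rational(-1, 6), Add(3, a)) = Add(Rational(-1, 2), Mul(Rational(-1, 6), a)))
s = 10 (s = Add(-5, Mul(-3, -5)) = Add(-5, 15) = 10)
Function('K')(I, t) = Add(6, Mul(Rational(-2, 3), I)) (Function('K')(I, t) = Add(8, Mul(-1, Mul(-4, Add(Rational(-1, 2), Mul(Rational(-1, 6), I))))) = Add(8, Mul(-1, Add(2, Mul(Rational(2, 3), I)))) = Add(8, Add(-2, Mul(Rational(-2, 3), I))) = Add(6, Mul(Rational(-2, 3), I)))
Mul(s, Add(Function('K')(11, 2), -53)) = Mul(10, Add(Add(6, Mul(Rational(-2, 3), 11)), -53)) = Mul(10, Add(Add(6, Rational(-22, 3)), -53)) = Mul(10, Add(Rational(-4, 3), -53)) = Mul(10, Rational(-163, 3)) = Rational(-1630, 3)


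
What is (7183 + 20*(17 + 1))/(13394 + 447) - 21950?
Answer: -303802407/13841 ≈ -21949.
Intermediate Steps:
(7183 + 20*(17 + 1))/(13394 + 447) - 21950 = (7183 + 20*18)/13841 - 21950 = (7183 + 360)*(1/13841) - 21950 = 7543*(1/13841) - 21950 = 7543/13841 - 21950 = -303802407/13841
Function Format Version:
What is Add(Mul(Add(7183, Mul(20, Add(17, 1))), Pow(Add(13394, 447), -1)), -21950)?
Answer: Rational(-303802407, 13841) ≈ -21949.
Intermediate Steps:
Add(Mul(Add(7183, Mul(20, Add(17, 1))), Pow(Add(13394, 447), -1)), -21950) = Add(Mul(Add(7183, Mul(20, 18)), Pow(13841, -1)), -21950) = Add(Mul(Add(7183, 360), Rational(1, 13841)), -21950) = Add(Mul(7543, Rational(1, 13841)), -21950) = Add(Rational(7543, 13841), -21950) = Rational(-303802407, 13841)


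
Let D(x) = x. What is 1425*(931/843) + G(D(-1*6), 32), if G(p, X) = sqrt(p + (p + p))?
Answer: 442225/281 + 3*I*sqrt(2) ≈ 1573.8 + 4.2426*I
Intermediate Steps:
G(p, X) = sqrt(3)*sqrt(p) (G(p, X) = sqrt(p + 2*p) = sqrt(3*p) = sqrt(3)*sqrt(p))
1425*(931/843) + G(D(-1*6), 32) = 1425*(931/843) + sqrt(3)*sqrt(-1*6) = 1425*(931*(1/843)) + sqrt(3)*sqrt(-6) = 1425*(931/843) + sqrt(3)*(I*sqrt(6)) = 442225/281 + 3*I*sqrt(2)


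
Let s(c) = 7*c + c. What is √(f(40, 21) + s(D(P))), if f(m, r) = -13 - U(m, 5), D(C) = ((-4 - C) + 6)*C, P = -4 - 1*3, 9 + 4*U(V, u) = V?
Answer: I*√2099/2 ≈ 22.907*I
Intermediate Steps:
U(V, u) = -9/4 + V/4
P = -7 (P = -4 - 3 = -7)
D(C) = C*(2 - C) (D(C) = (2 - C)*C = C*(2 - C))
s(c) = 8*c
f(m, r) = -43/4 - m/4 (f(m, r) = -13 - (-9/4 + m/4) = -13 + (9/4 - m/4) = -43/4 - m/4)
√(f(40, 21) + s(D(P))) = √((-43/4 - ¼*40) + 8*(-7*(2 - 1*(-7)))) = √((-43/4 - 10) + 8*(-7*(2 + 7))) = √(-83/4 + 8*(-7*9)) = √(-83/4 + 8*(-63)) = √(-83/4 - 504) = √(-2099/4) = I*√2099/2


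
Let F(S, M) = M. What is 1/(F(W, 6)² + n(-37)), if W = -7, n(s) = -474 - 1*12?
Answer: -1/450 ≈ -0.0022222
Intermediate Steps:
n(s) = -486 (n(s) = -474 - 12 = -486)
1/(F(W, 6)² + n(-37)) = 1/(6² - 486) = 1/(36 - 486) = 1/(-450) = -1/450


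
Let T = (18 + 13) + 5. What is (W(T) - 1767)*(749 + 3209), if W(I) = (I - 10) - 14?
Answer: -6946290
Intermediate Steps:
T = 36 (T = 31 + 5 = 36)
W(I) = -24 + I (W(I) = (-10 + I) - 14 = -24 + I)
(W(T) - 1767)*(749 + 3209) = ((-24 + 36) - 1767)*(749 + 3209) = (12 - 1767)*3958 = -1755*3958 = -6946290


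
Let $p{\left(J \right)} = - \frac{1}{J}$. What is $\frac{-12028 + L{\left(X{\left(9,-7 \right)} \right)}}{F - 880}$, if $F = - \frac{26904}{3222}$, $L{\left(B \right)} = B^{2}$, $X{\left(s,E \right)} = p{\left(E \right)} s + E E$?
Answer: $\frac{62489079}{5843789} \approx 10.693$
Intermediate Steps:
$X{\left(s,E \right)} = E^{2} - \frac{s}{E}$ ($X{\left(s,E \right)} = - \frac{1}{E} s + E E = - \frac{s}{E} + E^{2} = E^{2} - \frac{s}{E}$)
$F = - \frac{4484}{537}$ ($F = \left(-26904\right) \frac{1}{3222} = - \frac{4484}{537} \approx -8.3501$)
$\frac{-12028 + L{\left(X{\left(9,-7 \right)} \right)}}{F - 880} = \frac{-12028 + \left(\frac{\left(-7\right)^{3} - 9}{-7}\right)^{2}}{- \frac{4484}{537} - 880} = \frac{-12028 + \left(- \frac{-343 - 9}{7}\right)^{2}}{- \frac{477044}{537}} = \left(-12028 + \left(\left(- \frac{1}{7}\right) \left(-352\right)\right)^{2}\right) \left(- \frac{537}{477044}\right) = \left(-12028 + \left(\frac{352}{7}\right)^{2}\right) \left(- \frac{537}{477044}\right) = \left(-12028 + \frac{123904}{49}\right) \left(- \frac{537}{477044}\right) = \left(- \frac{465468}{49}\right) \left(- \frac{537}{477044}\right) = \frac{62489079}{5843789}$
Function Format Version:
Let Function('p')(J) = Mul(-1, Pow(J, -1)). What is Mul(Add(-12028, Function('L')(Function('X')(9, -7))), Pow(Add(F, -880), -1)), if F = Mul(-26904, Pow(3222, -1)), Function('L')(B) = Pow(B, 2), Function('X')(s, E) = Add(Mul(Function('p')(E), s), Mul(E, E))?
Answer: Rational(62489079, 5843789) ≈ 10.693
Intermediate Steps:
Function('X')(s, E) = Add(Pow(E, 2), Mul(-1, s, Pow(E, -1))) (Function('X')(s, E) = Add(Mul(Mul(-1, Pow(E, -1)), s), Mul(E, E)) = Add(Mul(-1, s, Pow(E, -1)), Pow(E, 2)) = Add(Pow(E, 2), Mul(-1, s, Pow(E, -1))))
F = Rational(-4484, 537) (F = Mul(-26904, Rational(1, 3222)) = Rational(-4484, 537) ≈ -8.3501)
Mul(Add(-12028, Function('L')(Function('X')(9, -7))), Pow(Add(F, -880), -1)) = Mul(Add(-12028, Pow(Mul(Pow(-7, -1), Add(Pow(-7, 3), Mul(-1, 9))), 2)), Pow(Add(Rational(-4484, 537), -880), -1)) = Mul(Add(-12028, Pow(Mul(Rational(-1, 7), Add(-343, -9)), 2)), Pow(Rational(-477044, 537), -1)) = Mul(Add(-12028, Pow(Mul(Rational(-1, 7), -352), 2)), Rational(-537, 477044)) = Mul(Add(-12028, Pow(Rational(352, 7), 2)), Rational(-537, 477044)) = Mul(Add(-12028, Rational(123904, 49)), Rational(-537, 477044)) = Mul(Rational(-465468, 49), Rational(-537, 477044)) = Rational(62489079, 5843789)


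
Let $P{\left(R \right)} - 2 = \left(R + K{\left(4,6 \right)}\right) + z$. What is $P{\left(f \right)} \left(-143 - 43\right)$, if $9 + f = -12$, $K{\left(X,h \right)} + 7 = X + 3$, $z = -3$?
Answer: $4092$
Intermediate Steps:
$K{\left(X,h \right)} = -4 + X$ ($K{\left(X,h \right)} = -7 + \left(X + 3\right) = -7 + \left(3 + X\right) = -4 + X$)
$f = -21$ ($f = -9 - 12 = -21$)
$P{\left(R \right)} = -1 + R$ ($P{\left(R \right)} = 2 + \left(\left(R + \left(-4 + 4\right)\right) - 3\right) = 2 + \left(\left(R + 0\right) - 3\right) = 2 + \left(R - 3\right) = 2 + \left(-3 + R\right) = -1 + R$)
$P{\left(f \right)} \left(-143 - 43\right) = \left(-1 - 21\right) \left(-143 - 43\right) = \left(-22\right) \left(-186\right) = 4092$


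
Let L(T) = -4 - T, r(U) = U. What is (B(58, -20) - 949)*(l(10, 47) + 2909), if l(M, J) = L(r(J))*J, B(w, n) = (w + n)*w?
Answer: 642560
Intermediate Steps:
B(w, n) = w*(n + w) (B(w, n) = (n + w)*w = w*(n + w))
l(M, J) = J*(-4 - J) (l(M, J) = (-4 - J)*J = J*(-4 - J))
(B(58, -20) - 949)*(l(10, 47) + 2909) = (58*(-20 + 58) - 949)*(-1*47*(4 + 47) + 2909) = (58*38 - 949)*(-1*47*51 + 2909) = (2204 - 949)*(-2397 + 2909) = 1255*512 = 642560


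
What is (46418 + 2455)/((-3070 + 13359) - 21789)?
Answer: -48873/11500 ≈ -4.2498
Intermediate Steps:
(46418 + 2455)/((-3070 + 13359) - 21789) = 48873/(10289 - 21789) = 48873/(-11500) = 48873*(-1/11500) = -48873/11500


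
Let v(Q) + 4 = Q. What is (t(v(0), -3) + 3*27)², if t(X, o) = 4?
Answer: 7225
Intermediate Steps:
v(Q) = -4 + Q
(t(v(0), -3) + 3*27)² = (4 + 3*27)² = (4 + 81)² = 85² = 7225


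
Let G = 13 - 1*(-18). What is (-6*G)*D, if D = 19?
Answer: -3534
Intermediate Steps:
G = 31 (G = 13 + 18 = 31)
(-6*G)*D = -6*31*19 = -186*19 = -3534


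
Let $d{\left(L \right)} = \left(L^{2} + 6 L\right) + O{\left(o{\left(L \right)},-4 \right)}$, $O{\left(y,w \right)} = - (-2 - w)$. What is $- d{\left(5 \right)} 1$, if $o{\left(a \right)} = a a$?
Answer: $-53$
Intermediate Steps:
$o{\left(a \right)} = a^{2}$
$O{\left(y,w \right)} = 2 + w$
$d{\left(L \right)} = -2 + L^{2} + 6 L$ ($d{\left(L \right)} = \left(L^{2} + 6 L\right) + \left(2 - 4\right) = \left(L^{2} + 6 L\right) - 2 = -2 + L^{2} + 6 L$)
$- d{\left(5 \right)} 1 = - (-2 + 5^{2} + 6 \cdot 5) 1 = - (-2 + 25 + 30) 1 = \left(-1\right) 53 \cdot 1 = \left(-53\right) 1 = -53$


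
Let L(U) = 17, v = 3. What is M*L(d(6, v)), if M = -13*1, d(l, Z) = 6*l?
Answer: -221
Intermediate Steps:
M = -13
M*L(d(6, v)) = -13*17 = -221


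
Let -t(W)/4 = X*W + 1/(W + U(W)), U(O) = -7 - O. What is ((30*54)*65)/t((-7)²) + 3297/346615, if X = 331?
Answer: -21166054707/13117298060 ≈ -1.6136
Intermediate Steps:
t(W) = 4/7 - 1324*W (t(W) = -4*(331*W + 1/(W + (-7 - W))) = -4*(331*W + 1/(-7)) = -4*(331*W - ⅐) = -4*(-⅐ + 331*W) = 4/7 - 1324*W)
((30*54)*65)/t((-7)²) + 3297/346615 = ((30*54)*65)/(4/7 - 1324*(-7)²) + 3297/346615 = (1620*65)/(4/7 - 1324*49) + 3297*(1/346615) = 105300/(4/7 - 64876) + 3297/346615 = 105300/(-454128/7) + 3297/346615 = 105300*(-7/454128) + 3297/346615 = -61425/37844 + 3297/346615 = -21166054707/13117298060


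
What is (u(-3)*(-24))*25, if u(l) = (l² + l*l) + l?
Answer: -9000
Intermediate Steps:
u(l) = l + 2*l² (u(l) = (l² + l²) + l = 2*l² + l = l + 2*l²)
(u(-3)*(-24))*25 = (-3*(1 + 2*(-3))*(-24))*25 = (-3*(1 - 6)*(-24))*25 = (-3*(-5)*(-24))*25 = (15*(-24))*25 = -360*25 = -9000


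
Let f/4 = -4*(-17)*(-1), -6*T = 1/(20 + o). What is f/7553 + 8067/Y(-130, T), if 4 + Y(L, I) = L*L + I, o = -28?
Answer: 2704048000/6125550977 ≈ 0.44144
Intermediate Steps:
T = 1/48 (T = -1/(6*(20 - 28)) = -⅙/(-8) = -⅙*(-⅛) = 1/48 ≈ 0.020833)
Y(L, I) = -4 + I + L² (Y(L, I) = -4 + (L*L + I) = -4 + (L² + I) = -4 + (I + L²) = -4 + I + L²)
f = -272 (f = 4*(-4*(-17)*(-1)) = 4*(68*(-1)) = 4*(-68) = -272)
f/7553 + 8067/Y(-130, T) = -272/7553 + 8067/(-4 + 1/48 + (-130)²) = -272*1/7553 + 8067/(-4 + 1/48 + 16900) = -272/7553 + 8067/(811009/48) = -272/7553 + 8067*(48/811009) = -272/7553 + 387216/811009 = 2704048000/6125550977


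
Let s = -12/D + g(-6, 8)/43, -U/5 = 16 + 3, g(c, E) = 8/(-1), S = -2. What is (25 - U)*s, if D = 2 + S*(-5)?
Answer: -6120/43 ≈ -142.33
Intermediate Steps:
g(c, E) = -8 (g(c, E) = 8*(-1) = -8)
D = 12 (D = 2 - 2*(-5) = 2 + 10 = 12)
U = -95 (U = -5*(16 + 3) = -5*19 = -95)
s = -51/43 (s = -12/12 - 8/43 = -12*1/12 - 8*1/43 = -1 - 8/43 = -51/43 ≈ -1.1860)
(25 - U)*s = (25 - 1*(-95))*(-51/43) = (25 + 95)*(-51/43) = 120*(-51/43) = -6120/43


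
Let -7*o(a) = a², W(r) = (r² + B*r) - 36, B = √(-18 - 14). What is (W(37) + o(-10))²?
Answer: 83064769/49 + 2732376*I*√2/7 ≈ 1.6952e+6 + 5.5202e+5*I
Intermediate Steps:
B = 4*I*√2 (B = √(-32) = 4*I*√2 ≈ 5.6569*I)
W(r) = -36 + r² + 4*I*r*√2 (W(r) = (r² + (4*I*√2)*r) - 36 = (r² + 4*I*r*√2) - 36 = -36 + r² + 4*I*r*√2)
o(a) = -a²/7
(W(37) + o(-10))² = ((-36 + 37² + 4*I*37*√2) - ⅐*(-10)²)² = ((-36 + 1369 + 148*I*√2) - ⅐*100)² = ((1333 + 148*I*√2) - 100/7)² = (9231/7 + 148*I*√2)²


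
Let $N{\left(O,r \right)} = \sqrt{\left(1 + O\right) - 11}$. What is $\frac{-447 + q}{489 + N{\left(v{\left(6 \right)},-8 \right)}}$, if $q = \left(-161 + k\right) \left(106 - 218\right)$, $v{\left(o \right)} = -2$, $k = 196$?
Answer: $- \frac{711821}{79711} + \frac{8734 i \sqrt{3}}{239133} \approx -8.93 + 0.063261 i$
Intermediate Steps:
$q = -3920$ ($q = \left(-161 + 196\right) \left(106 - 218\right) = 35 \left(-112\right) = -3920$)
$N{\left(O,r \right)} = \sqrt{-10 + O}$
$\frac{-447 + q}{489 + N{\left(v{\left(6 \right)},-8 \right)}} = \frac{-447 - 3920}{489 + \sqrt{-10 - 2}} = - \frac{4367}{489 + \sqrt{-12}} = - \frac{4367}{489 + 2 i \sqrt{3}}$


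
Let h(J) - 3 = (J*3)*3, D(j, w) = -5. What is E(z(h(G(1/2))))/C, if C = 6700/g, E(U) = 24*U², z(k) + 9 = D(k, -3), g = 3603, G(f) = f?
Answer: 4237128/1675 ≈ 2529.6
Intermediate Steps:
h(J) = 3 + 9*J (h(J) = 3 + (J*3)*3 = 3 + (3*J)*3 = 3 + 9*J)
z(k) = -14 (z(k) = -9 - 5 = -14)
C = 6700/3603 ≈ 1.8596
E(z(h(G(1/2))))/C = (24*(-14)²)/(6700/3603) = (24*196)*(3603/6700) = 4704*(3603/6700) = 4237128/1675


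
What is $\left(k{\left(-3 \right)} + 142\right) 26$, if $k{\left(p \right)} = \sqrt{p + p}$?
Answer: $3692 + 26 i \sqrt{6} \approx 3692.0 + 63.687 i$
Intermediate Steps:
$k{\left(p \right)} = \sqrt{2} \sqrt{p}$ ($k{\left(p \right)} = \sqrt{2 p} = \sqrt{2} \sqrt{p}$)
$\left(k{\left(-3 \right)} + 142\right) 26 = \left(\sqrt{2} \sqrt{-3} + 142\right) 26 = \left(\sqrt{2} i \sqrt{3} + 142\right) 26 = \left(i \sqrt{6} + 142\right) 26 = \left(142 + i \sqrt{6}\right) 26 = 3692 + 26 i \sqrt{6}$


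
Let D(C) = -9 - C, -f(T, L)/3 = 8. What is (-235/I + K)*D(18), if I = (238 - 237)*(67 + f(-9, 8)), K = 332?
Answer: -379107/43 ≈ -8816.4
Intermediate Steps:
f(T, L) = -24 (f(T, L) = -3*8 = -24)
I = 43 (I = (238 - 237)*(67 - 24) = 1*43 = 43)
(-235/I + K)*D(18) = (-235/43 + 332)*(-9 - 1*18) = (-235*1/43 + 332)*(-9 - 18) = (-235/43 + 332)*(-27) = (14041/43)*(-27) = -379107/43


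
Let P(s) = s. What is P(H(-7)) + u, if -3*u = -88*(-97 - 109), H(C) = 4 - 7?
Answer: -18137/3 ≈ -6045.7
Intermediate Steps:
H(C) = -3
u = -18128/3 (u = -(-88)*(-97 - 109)/3 = -(-88)*(-206)/3 = -⅓*18128 = -18128/3 ≈ -6042.7)
P(H(-7)) + u = -3 - 18128/3 = -18137/3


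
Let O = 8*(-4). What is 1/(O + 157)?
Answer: 1/125 ≈ 0.0080000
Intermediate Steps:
O = -32
1/(O + 157) = 1/(-32 + 157) = 1/125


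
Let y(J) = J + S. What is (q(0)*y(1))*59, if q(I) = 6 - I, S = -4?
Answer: -1062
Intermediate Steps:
y(J) = -4 + J (y(J) = J - 4 = -4 + J)
(q(0)*y(1))*59 = ((6 - 1*0)*(-4 + 1))*59 = ((6 + 0)*(-3))*59 = (6*(-3))*59 = -18*59 = -1062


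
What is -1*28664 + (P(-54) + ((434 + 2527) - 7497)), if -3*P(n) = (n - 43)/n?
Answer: -5378497/162 ≈ -33201.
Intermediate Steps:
P(n) = -(-43 + n)/(3*n) (P(n) = -(n - 43)/(3*n) = -(-43 + n)/(3*n))
-1*28664 + (P(-54) + ((434 + 2527) - 7497)) = -1*28664 + ((⅓)*(43 - 1*(-54))/(-54) + ((434 + 2527) - 7497)) = -28664 + ((⅓)*(-1/54)*(43 + 54) + (2961 - 7497)) = -28664 + ((⅓)*(-1/54)*97 - 4536) = -28664 + (-97/162 - 4536) = -28664 - 734929/162 = -5378497/162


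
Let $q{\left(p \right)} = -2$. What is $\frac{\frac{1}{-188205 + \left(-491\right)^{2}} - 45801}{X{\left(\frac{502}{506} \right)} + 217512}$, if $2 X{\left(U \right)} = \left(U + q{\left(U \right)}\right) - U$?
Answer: $- \frac{2421773675}{11501111636} \approx -0.21057$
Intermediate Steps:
$X{\left(U \right)} = -1$ ($X{\left(U \right)} = \frac{\left(U - 2\right) - U}{2} = \frac{\left(-2 + U\right) - U}{2} = \frac{1}{2} \left(-2\right) = -1$)
$\frac{\frac{1}{-188205 + \left(-491\right)^{2}} - 45801}{X{\left(\frac{502}{506} \right)} + 217512} = \frac{\frac{1}{-188205 + \left(-491\right)^{2}} - 45801}{-1 + 217512} = \frac{\frac{1}{-188205 + 241081} - 45801}{217511} = \left(\frac{1}{52876} - 45801\right) \frac{1}{217511} = \left(- \frac{2421773675}{52876}\right) \frac{1}{217511} = - \frac{2421773675}{11501111636}$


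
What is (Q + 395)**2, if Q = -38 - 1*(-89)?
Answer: 198916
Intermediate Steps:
Q = 51 (Q = -38 + 89 = 51)
(Q + 395)**2 = (51 + 395)**2 = 446**2 = 198916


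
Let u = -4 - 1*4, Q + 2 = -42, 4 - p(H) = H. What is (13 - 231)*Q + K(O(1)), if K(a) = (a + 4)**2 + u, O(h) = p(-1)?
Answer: 9665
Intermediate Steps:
p(H) = 4 - H
O(h) = 5 (O(h) = 4 - 1*(-1) = 4 + 1 = 5)
Q = -44 (Q = -2 - 42 = -44)
u = -8 (u = -4 - 4 = -8)
K(a) = -8 + (4 + a)**2 (K(a) = (a + 4)**2 - 8 = (4 + a)**2 - 8 = -8 + (4 + a)**2)
(13 - 231)*Q + K(O(1)) = (13 - 231)*(-44) + (-8 + (4 + 5)**2) = -218*(-44) + (-8 + 9**2) = 9592 + (-8 + 81) = 9592 + 73 = 9665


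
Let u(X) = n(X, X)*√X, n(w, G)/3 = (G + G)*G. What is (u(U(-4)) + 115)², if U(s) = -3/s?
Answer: 3387787/256 + 3105*√3/8 ≈ 13906.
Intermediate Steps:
n(w, G) = 6*G² (n(w, G) = 3*((G + G)*G) = 3*((2*G)*G) = 3*(2*G²) = 6*G²)
u(X) = 6*X^(5/2) (u(X) = (6*X²)*√X = 6*X^(5/2))
(u(U(-4)) + 115)² = (6*(-3/(-4))^(5/2) + 115)² = (6*(-3*(-¼))^(5/2) + 115)² = (6*(¾)^(5/2) + 115)² = (6*(9*√3/32) + 115)² = (27*√3/16 + 115)² = (115 + 27*√3/16)²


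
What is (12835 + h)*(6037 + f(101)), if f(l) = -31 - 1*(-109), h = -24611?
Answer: -72010240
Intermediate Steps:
f(l) = 78 (f(l) = -31 + 109 = 78)
(12835 + h)*(6037 + f(101)) = (12835 - 24611)*(6037 + 78) = -11776*6115 = -72010240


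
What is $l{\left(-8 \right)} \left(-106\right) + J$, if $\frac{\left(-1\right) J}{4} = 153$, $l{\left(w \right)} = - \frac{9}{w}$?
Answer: $- \frac{2925}{4} \approx -731.25$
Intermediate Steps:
$J = -612$ ($J = \left(-4\right) 153 = -612$)
$l{\left(-8 \right)} \left(-106\right) + J = - \frac{9}{-8} \left(-106\right) - 612 = \left(-9\right) \left(- \frac{1}{8}\right) \left(-106\right) - 612 = \frac{9}{8} \left(-106\right) - 612 = - \frac{477}{4} - 612 = - \frac{2925}{4}$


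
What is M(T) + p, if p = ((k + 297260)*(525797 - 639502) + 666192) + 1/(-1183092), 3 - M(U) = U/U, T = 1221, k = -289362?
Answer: -1061678243550433/1183092 ≈ -8.9738e+8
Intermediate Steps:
M(U) = 2 (M(U) = 3 - U/U = 3 - 1*1 = 3 - 1 = 2)
p = -1061678245916617/1183092 (p = ((-289362 + 297260)*(525797 - 639502) + 666192) + 1/(-1183092) = (7898*(-113705) + 666192) - 1/1183092 = (-898042090 + 666192) - 1/1183092 = -897375898 - 1/1183092 = -1061678245916617/1183092 ≈ -8.9738e+8)
M(T) + p = 2 - 1061678245916617/1183092 = -1061678243550433/1183092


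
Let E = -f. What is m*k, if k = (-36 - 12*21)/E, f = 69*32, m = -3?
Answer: -9/23 ≈ -0.39130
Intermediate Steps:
f = 2208
E = -2208 (E = -1*2208 = -2208)
k = 3/23 (k = (-36 - 12*21)/(-2208) = (-36 - 252)*(-1/2208) = -288*(-1/2208) = 3/23 ≈ 0.13043)
m*k = -3*3/23 = -9/23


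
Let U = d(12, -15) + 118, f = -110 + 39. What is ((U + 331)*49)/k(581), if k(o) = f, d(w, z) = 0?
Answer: -22001/71 ≈ -309.87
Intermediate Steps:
f = -71
k(o) = -71
U = 118 (U = 0 + 118 = 118)
((U + 331)*49)/k(581) = ((118 + 331)*49)/(-71) = (449*49)*(-1/71) = 22001*(-1/71) = -22001/71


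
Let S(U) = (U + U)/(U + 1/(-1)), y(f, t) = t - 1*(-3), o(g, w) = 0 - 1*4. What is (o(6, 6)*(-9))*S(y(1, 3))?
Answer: 432/5 ≈ 86.400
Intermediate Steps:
o(g, w) = -4 (o(g, w) = 0 - 4 = -4)
y(f, t) = 3 + t (y(f, t) = t + 3 = 3 + t)
S(U) = 2*U/(-1 + U) (S(U) = (2*U)/(U - 1) = (2*U)/(-1 + U) = 2*U/(-1 + U))
(o(6, 6)*(-9))*S(y(1, 3)) = (-4*(-9))*(2*(3 + 3)/(-1 + (3 + 3))) = 36*(2*6/(-1 + 6)) = 36*(2*6/5) = 36*(2*6*(1/5)) = 36*(12/5) = 432/5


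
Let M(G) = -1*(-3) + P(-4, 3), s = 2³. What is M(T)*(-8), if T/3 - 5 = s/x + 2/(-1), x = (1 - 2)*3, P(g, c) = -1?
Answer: -16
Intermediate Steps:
x = -3 (x = -1*3 = -3)
s = 8
T = 1 (T = 15 + 3*(8/(-3) + 2/(-1)) = 15 + 3*(8*(-⅓) + 2*(-1)) = 15 + 3*(-8/3 - 2) = 15 + 3*(-14/3) = 15 - 14 = 1)
M(G) = 2 (M(G) = -1*(-3) - 1 = 3 - 1 = 2)
M(T)*(-8) = 2*(-8) = -16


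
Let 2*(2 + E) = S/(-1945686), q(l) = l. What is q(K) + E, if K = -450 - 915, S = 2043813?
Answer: -1773849779/1297124 ≈ -1367.5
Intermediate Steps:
K = -1365
E = -3275519/1297124 (E = -2 + (2043813/(-1945686))/2 = -2 + (2043813*(-1/1945686))/2 = -2 + (1/2)*(-681271/648562) = -2 - 681271/1297124 = -3275519/1297124 ≈ -2.5252)
q(K) + E = -1365 - 3275519/1297124 = -1773849779/1297124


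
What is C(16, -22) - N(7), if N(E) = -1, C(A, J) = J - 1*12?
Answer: -33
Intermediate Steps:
C(A, J) = -12 + J (C(A, J) = J - 12 = -12 + J)
C(16, -22) - N(7) = (-12 - 22) - 1*(-1) = -34 + 1 = -33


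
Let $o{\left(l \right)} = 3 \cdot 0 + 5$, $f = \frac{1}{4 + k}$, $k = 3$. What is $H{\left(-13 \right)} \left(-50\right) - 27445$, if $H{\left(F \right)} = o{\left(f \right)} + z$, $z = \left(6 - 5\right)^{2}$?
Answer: $-27745$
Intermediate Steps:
$f = \frac{1}{7}$ ($f = \frac{1}{4 + 3} = \frac{1}{7} \approx 0.14286$)
$o{\left(l \right)} = 5$ ($o{\left(l \right)} = 0 + 5 = 5$)
$z = 1$ ($z = 1^{2} = 1$)
$H{\left(F \right)} = 6$ ($H{\left(F \right)} = 5 + 1 = 6$)
$H{\left(-13 \right)} \left(-50\right) - 27445 = 6 \left(-50\right) - 27445 = -300 - 27445 = -27745$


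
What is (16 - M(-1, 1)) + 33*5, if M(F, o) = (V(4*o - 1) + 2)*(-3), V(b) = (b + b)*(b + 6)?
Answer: 349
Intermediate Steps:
V(b) = 2*b*(6 + b) (V(b) = (2*b)*(6 + b) = 2*b*(6 + b))
M(F, o) = -6 - 6*(-1 + 4*o)*(5 + 4*o) (M(F, o) = (2*(4*o - 1)*(6 + (4*o - 1)) + 2)*(-3) = (2*(-1 + 4*o)*(6 + (-1 + 4*o)) + 2)*(-3) = (2*(-1 + 4*o)*(5 + 4*o) + 2)*(-3) = (2 + 2*(-1 + 4*o)*(5 + 4*o))*(-3) = -6 - 6*(-1 + 4*o)*(5 + 4*o))
(16 - M(-1, 1)) + 33*5 = (16 - (24 - 96*1 - 96*1**2)) + 33*5 = (16 - (24 - 96 - 96*1)) + 165 = (16 - (24 - 96 - 96)) + 165 = (16 - 1*(-168)) + 165 = (16 + 168) + 165 = 184 + 165 = 349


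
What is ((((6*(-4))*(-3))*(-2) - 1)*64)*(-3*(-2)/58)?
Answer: -960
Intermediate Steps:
((((6*(-4))*(-3))*(-2) - 1)*64)*(-3*(-2)/58) = ((-24*(-3)*(-2) - 1)*64)*(6*(1/58)) = ((72*(-2) - 1)*64)*(3/29) = ((-144 - 1)*64)*(3/29) = -145*64*(3/29) = -9280*3/29 = -960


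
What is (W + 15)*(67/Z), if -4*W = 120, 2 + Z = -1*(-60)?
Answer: -1005/58 ≈ -17.328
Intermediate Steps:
Z = 58 (Z = -2 - 1*(-60) = -2 + 60 = 58)
W = -30 (W = -1/4*120 = -30)
(W + 15)*(67/Z) = (-30 + 15)*(67/58) = -1005/58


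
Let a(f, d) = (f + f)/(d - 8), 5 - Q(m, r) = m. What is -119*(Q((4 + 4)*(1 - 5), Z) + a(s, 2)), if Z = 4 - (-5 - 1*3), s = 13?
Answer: -11662/3 ≈ -3887.3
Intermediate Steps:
Z = 12 (Z = 4 - (-5 - 3) = 4 - 1*(-8) = 4 + 8 = 12)
Q(m, r) = 5 - m
a(f, d) = 2*f/(-8 + d) (a(f, d) = (2*f)/(-8 + d) = 2*f/(-8 + d))
-119*(Q((4 + 4)*(1 - 5), Z) + a(s, 2)) = -119*((5 - (4 + 4)*(1 - 5)) + 2*13/(-8 + 2)) = -119*((5 - 8*(-4)) + 2*13/(-6)) = -119*((5 - 1*(-32)) + 2*13*(-1/6)) = -119*((5 + 32) - 13/3) = -119*(37 - 13/3) = -119*98/3 = -11662/3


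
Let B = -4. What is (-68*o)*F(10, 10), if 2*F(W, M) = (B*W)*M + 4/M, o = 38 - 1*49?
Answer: -747252/5 ≈ -1.4945e+5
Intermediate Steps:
o = -11 (o = 38 - 49 = -11)
F(W, M) = 2/M - 2*M*W (F(W, M) = ((-4*W)*M + 4/M)/2 = (-4*M*W + 4/M)/2 = (4/M - 4*M*W)/2 = 2/M - 2*M*W)
(-68*o)*F(10, 10) = (-68*(-11))*(2/10 - 2*10*10) = 748*(2*(1/10) - 200) = 748*(1/5 - 200) = 748*(-999/5) = -747252/5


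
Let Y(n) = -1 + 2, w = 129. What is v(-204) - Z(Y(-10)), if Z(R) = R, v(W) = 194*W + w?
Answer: -39448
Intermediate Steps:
Y(n) = 1
v(W) = 129 + 194*W (v(W) = 194*W + 129 = 129 + 194*W)
v(-204) - Z(Y(-10)) = (129 + 194*(-204)) - 1*1 = (129 - 39576) - 1 = -39447 - 1 = -39448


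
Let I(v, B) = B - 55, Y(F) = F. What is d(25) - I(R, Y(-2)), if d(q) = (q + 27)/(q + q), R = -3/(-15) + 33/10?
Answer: 1451/25 ≈ 58.040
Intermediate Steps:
R = 7/2 (R = -3*(-1/15) + 33*(1/10) = 1/5 + 33/10 = 7/2 ≈ 3.5000)
I(v, B) = -55 + B
d(q) = (27 + q)/(2*q) (d(q) = (27 + q)/((2*q)) = (27 + q)*(1/(2*q)) = (27 + q)/(2*q))
d(25) - I(R, Y(-2)) = (1/2)*(27 + 25)/25 - (-55 - 2) = (1/2)*(1/25)*52 - 1*(-57) = 26/25 + 57 = 1451/25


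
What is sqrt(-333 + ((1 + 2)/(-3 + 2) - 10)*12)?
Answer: I*sqrt(489) ≈ 22.113*I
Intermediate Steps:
sqrt(-333 + ((1 + 2)/(-3 + 2) - 10)*12) = sqrt(-333 + (3/(-1) - 10)*12) = sqrt(-333 + (3*(-1) - 10)*12) = sqrt(-333 + (-3 - 10)*12) = sqrt(-333 - 13*12) = sqrt(-333 - 156) = sqrt(-489) = I*sqrt(489)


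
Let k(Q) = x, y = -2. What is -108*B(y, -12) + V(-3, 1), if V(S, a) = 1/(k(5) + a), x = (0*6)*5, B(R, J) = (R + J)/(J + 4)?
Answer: -188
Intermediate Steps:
B(R, J) = (J + R)/(4 + J)
x = 0 (x = 0*5 = 0)
k(Q) = 0
V(S, a) = 1/a (V(S, a) = 1/(0 + a) = 1/a)
-108*B(y, -12) + V(-3, 1) = -108*(-12 - 2)/(4 - 12) + 1/1 = -108*(-14)/(-8) + 1 = -(-27)*(-14)/2 + 1 = -108*7/4 + 1 = -189 + 1 = -188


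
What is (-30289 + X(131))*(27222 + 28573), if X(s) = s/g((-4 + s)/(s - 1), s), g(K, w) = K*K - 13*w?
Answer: -48611522352955605/28764571 ≈ -1.6900e+9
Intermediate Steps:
g(K, w) = K² - 13*w
X(s) = s/(-13*s + (-4 + s)²/(-1 + s)²) (X(s) = s/(((-4 + s)/(s - 1))² - 13*s) = s/(((-4 + s)/(-1 + s))² - 13*s) = s/((-4 + s)²/(-1 + s)² - 13*s) = s/(-13*s + (-4 + s)²/(-1 + s)²))
(-30289 + X(131))*(27222 + 28573) = (-30289 - 1*131*(-1 + 131)²/(-(-4 + 131)² + 13*131*(-1 + 131)²))*(27222 + 28573) = (-30289 - 1*131*130²/(-1*127² + 13*131*130²))*55795 = (-30289 - 1*131*16900/(-1*16129 + 13*131*16900))*55795 = (-30289 - 1*131*16900/(-16129 + 28780700))*55795 = (-30289 - 1*131*16900/28764571)*55795 = (-30289 - 1*131*16900*1/28764571)*55795 = (-30289 - 2213900/28764571)*55795 = -871252304919/28764571*55795 = -48611522352955605/28764571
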